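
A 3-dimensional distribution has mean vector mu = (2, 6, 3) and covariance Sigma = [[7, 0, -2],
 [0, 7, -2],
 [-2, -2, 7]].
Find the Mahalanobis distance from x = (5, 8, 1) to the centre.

Step 1 — centre the observation: (x - mu) = (3, 2, -2).

Step 2 — invert Sigma (cofactor / det for 3×3, or solve directly):
  Sigma^{-1} = [[0.1568, 0.0139, 0.0488],
 [0.0139, 0.1568, 0.0488],
 [0.0488, 0.0488, 0.1707]].

Step 3 — form the quadratic (x - mu)^T · Sigma^{-1} · (x - mu):
  Sigma^{-1} · (x - mu) = (0.4007, 0.2578, -0.0976).
  (x - mu)^T · [Sigma^{-1} · (x - mu)] = (3)·(0.4007) + (2)·(0.2578) + (-2)·(-0.0976) = 1.9129.

Step 4 — take square root: d = √(1.9129) ≈ 1.3831.

d(x, mu) = √(1.9129) ≈ 1.3831


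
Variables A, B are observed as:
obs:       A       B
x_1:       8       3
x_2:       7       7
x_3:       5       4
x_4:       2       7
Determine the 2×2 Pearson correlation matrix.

Step 1 — column means:
  mean(A) = (8 + 7 + 5 + 2) / 4 = 22/4 = 5.5
  mean(B) = (3 + 7 + 4 + 7) / 4 = 21/4 = 5.25

Step 2 — sample variances and covariances s[i,j] = (1/(n-1)) · Σ_k (x_{k,i} - mean_i) · (x_{k,j} - mean_j), with n-1 = 3:
  s[A,A] = ((2.5)·(2.5) + (1.5)·(1.5) + (-0.5)·(-0.5) + (-3.5)·(-3.5)) / 3 = 21/3 = 7
  s[A,B] = ((2.5)·(-2.25) + (1.5)·(1.75) + (-0.5)·(-1.25) + (-3.5)·(1.75)) / 3 = -8.5/3 = -2.8333
  s[B,B] = ((-2.25)·(-2.25) + (1.75)·(1.75) + (-1.25)·(-1.25) + (1.75)·(1.75)) / 3 = 12.75/3 = 4.25
  Sample standard deviations s_i = √(s[i,i]):
  s(A) = √(7) = 2.6458
  s(B) = √(4.25) = 2.0616

Step 3 — r_{ij} = s_{ij} / (s_i · s_j):
  r[A,A] = 1 (diagonal).
  r[A,B] = -2.8333 / (2.6458 · 2.0616) = -2.8333 / 5.4544 = -0.5195
  r[B,B] = 1 (diagonal).

R is symmetric with unit diagonal. Assembling:

R = [[1, -0.5195],
 [-0.5195, 1]]


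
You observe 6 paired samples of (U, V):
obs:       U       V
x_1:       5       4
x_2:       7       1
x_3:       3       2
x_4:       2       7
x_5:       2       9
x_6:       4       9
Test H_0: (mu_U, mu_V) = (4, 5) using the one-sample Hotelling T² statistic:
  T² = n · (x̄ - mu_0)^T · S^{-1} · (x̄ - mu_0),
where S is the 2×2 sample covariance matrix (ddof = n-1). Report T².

Step 1 — sample mean vector:
  mean(U) = (5 + 7 + 3 + 2 + 2 + 4) / 6 = 23/6 = 3.8333
  mean(V) = (4 + 1 + 2 + 7 + 9 + 9) / 6 = 32/6 = 5.3333
  x̄ = (3.8333, 5.3333),  deviation x̄ - mu_0 = (3.8333, 5.3333) - (4, 5) = (-0.1667, 0.3333).

Step 2 — sample covariance matrix, S[i,j] = (1/(n-1)) · Σ_k (x_{k,i} - mean_i) · (x_{k,j} - mean_j), divisor n-1 = 5:
  S[U,U] = ((1.1667)·(1.1667) + (3.1667)·(3.1667) + (-0.8333)·(-0.8333) + (-1.8333)·(-1.8333) + (-1.8333)·(-1.8333) + (0.1667)·(0.1667)) / 5 = 18.8333/5 = 3.7667
  S[U,V] = ((1.1667)·(-1.3333) + (3.1667)·(-4.3333) + (-0.8333)·(-3.3333) + (-1.8333)·(1.6667) + (-1.8333)·(3.6667) + (0.1667)·(3.6667)) / 5 = -21.6667/5 = -4.3333
  S[V,V] = ((-1.3333)·(-1.3333) + (-4.3333)·(-4.3333) + (-3.3333)·(-3.3333) + (1.6667)·(1.6667) + (3.6667)·(3.6667) + (3.6667)·(3.6667)) / 5 = 61.3333/5 = 12.2667
  S = [[3.7667, -4.3333],
 [-4.3333, 12.2667]].

Step 3 — invert S. det(S) = 3.7667·12.2667 - (-4.3333)² = 27.4267.
  S^{-1} = (1/det) · [[d, -b], [-b, a]] = [[0.4473, 0.158],
 [0.158, 0.1373]].

Step 4 — quadratic form (x̄ - mu_0)^T · S^{-1} · (x̄ - mu_0):
  S^{-1} · (x̄ - mu_0) = (-0.0219, 0.0194),
  (x̄ - mu_0)^T · [...] = (-0.1667)·(-0.0219) + (0.3333)·(0.0194) = 0.0101.

Step 5 — scale by n: T² = 6 · 0.0101 = 0.0608.

T² ≈ 0.0608


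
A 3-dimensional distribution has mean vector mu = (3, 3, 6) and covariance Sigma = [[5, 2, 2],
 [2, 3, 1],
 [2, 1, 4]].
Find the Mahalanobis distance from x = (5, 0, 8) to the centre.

Step 1 — centre the observation: (x - mu) = (2, -3, 2).

Step 2 — invert Sigma (cofactor / det for 3×3, or solve directly):
  Sigma^{-1} = [[0.3143, -0.1714, -0.1143],
 [-0.1714, 0.4571, -0.0286],
 [-0.1143, -0.0286, 0.3143]].

Step 3 — form the quadratic (x - mu)^T · Sigma^{-1} · (x - mu):
  Sigma^{-1} · (x - mu) = (0.9143, -1.7714, 0.4857).
  (x - mu)^T · [Sigma^{-1} · (x - mu)] = (2)·(0.9143) + (-3)·(-1.7714) + (2)·(0.4857) = 8.1143.

Step 4 — take square root: d = √(8.1143) ≈ 2.8486.

d(x, mu) = √(8.1143) ≈ 2.8486


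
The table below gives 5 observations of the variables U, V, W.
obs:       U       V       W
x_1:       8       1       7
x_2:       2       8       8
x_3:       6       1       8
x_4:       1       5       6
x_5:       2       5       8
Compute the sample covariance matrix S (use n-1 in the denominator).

Step 1 — column means:
  mean(U) = (8 + 2 + 6 + 1 + 2) / 5 = 19/5 = 3.8
  mean(V) = (1 + 8 + 1 + 5 + 5) / 5 = 20/5 = 4
  mean(W) = (7 + 8 + 8 + 6 + 8) / 5 = 37/5 = 7.4

Step 2 — sample covariance S[i,j] = (1/(n-1)) · Σ_k (x_{k,i} - mean_i) · (x_{k,j} - mean_j), with n-1 = 4.
  S[U,U] = ((4.2)·(4.2) + (-1.8)·(-1.8) + (2.2)·(2.2) + (-2.8)·(-2.8) + (-1.8)·(-1.8)) / 4 = 36.8/4 = 9.2
  S[U,V] = ((4.2)·(-3) + (-1.8)·(4) + (2.2)·(-3) + (-2.8)·(1) + (-1.8)·(1)) / 4 = -31/4 = -7.75
  S[U,W] = ((4.2)·(-0.4) + (-1.8)·(0.6) + (2.2)·(0.6) + (-2.8)·(-1.4) + (-1.8)·(0.6)) / 4 = 1.4/4 = 0.35
  S[V,V] = ((-3)·(-3) + (4)·(4) + (-3)·(-3) + (1)·(1) + (1)·(1)) / 4 = 36/4 = 9
  S[V,W] = ((-3)·(-0.4) + (4)·(0.6) + (-3)·(0.6) + (1)·(-1.4) + (1)·(0.6)) / 4 = 1/4 = 0.25
  S[W,W] = ((-0.4)·(-0.4) + (0.6)·(0.6) + (0.6)·(0.6) + (-1.4)·(-1.4) + (0.6)·(0.6)) / 4 = 3.2/4 = 0.8

S is symmetric (S[j,i] = S[i,j]). Assembling:

S = [[9.2, -7.75, 0.35],
 [-7.75, 9, 0.25],
 [0.35, 0.25, 0.8]]


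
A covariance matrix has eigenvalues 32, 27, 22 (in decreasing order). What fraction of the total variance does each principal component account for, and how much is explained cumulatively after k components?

Step 1 — total variance = trace(Sigma) = Σ λ_i = 32 + 27 + 22 = 81.

Step 2 — fraction explained by component i = λ_i / Σ λ:
  PC1: 32/81 = 0.3951
  PC2: 27/81 = 0.3333
  PC3: 22/81 = 0.2716

Step 3 — cumulative fraction after k components = (λ_1 + ... + λ_k) / Σ λ:
  k = 1: 32/81 = 0.3951
  k = 2: (32 + 27)/81 = 59/81 = 0.7284
  k = 3: (32 + 27 + 22)/81 = 81/81 = 1

Summary (fraction, with percent):

explained: PC1 0.3951 (39.51%), PC2 0.3333 (33.33%), PC3 0.2716 (27.16%);  cumulative: 0.3951, 0.7284, 1


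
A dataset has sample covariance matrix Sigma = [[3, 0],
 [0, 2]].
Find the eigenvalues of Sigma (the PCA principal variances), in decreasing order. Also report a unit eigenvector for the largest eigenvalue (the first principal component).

Step 1 — characteristic polynomial of 2×2 Sigma:
  det(Sigma - λI) = λ² - trace · λ + det = 0.
  trace = 3 + 2 = 5, det = 3·2 - (0)² = 6.
Step 2 — discriminant:
  Δ = trace² - 4·det = 25 - 24 = 1.
Step 3 — eigenvalues:
  λ = (trace ± √Δ)/2 = (5 ± 1)/2,
  λ_1 = 3,  λ_2 = 2.

Step 4 — unit eigenvector for λ_1: Sigma is diagonal, so its eigenvectors are the coordinate axes. λ_1 = 3 is the diagonal entry on the first coordinate axis, hence
  v_1 = (1, 0) (||v_1|| = 1).

λ_1 = 3,  λ_2 = 2;  v_1 ≈ (1, 0)


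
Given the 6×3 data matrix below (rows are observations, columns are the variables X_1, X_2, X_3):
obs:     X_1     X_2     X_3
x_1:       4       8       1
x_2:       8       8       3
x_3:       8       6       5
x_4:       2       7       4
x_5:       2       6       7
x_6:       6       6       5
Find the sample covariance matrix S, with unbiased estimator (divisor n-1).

Step 1 — column means:
  mean(X_1) = (4 + 8 + 8 + 2 + 2 + 6) / 6 = 30/6 = 5
  mean(X_2) = (8 + 8 + 6 + 7 + 6 + 6) / 6 = 41/6 = 6.8333
  mean(X_3) = (1 + 3 + 5 + 4 + 7 + 5) / 6 = 25/6 = 4.1667

Step 2 — sample covariance S[i,j] = (1/(n-1)) · Σ_k (x_{k,i} - mean_i) · (x_{k,j} - mean_j), with n-1 = 5.
  S[X_1,X_1] = ((-1)·(-1) + (3)·(3) + (3)·(3) + (-3)·(-3) + (-3)·(-3) + (1)·(1)) / 5 = 38/5 = 7.6
  S[X_1,X_2] = ((-1)·(1.1667) + (3)·(1.1667) + (3)·(-0.8333) + (-3)·(0.1667) + (-3)·(-0.8333) + (1)·(-0.8333)) / 5 = 1/5 = 0.2
  S[X_1,X_3] = ((-1)·(-3.1667) + (3)·(-1.1667) + (3)·(0.8333) + (-3)·(-0.1667) + (-3)·(2.8333) + (1)·(0.8333)) / 5 = -5/5 = -1
  S[X_2,X_2] = ((1.1667)·(1.1667) + (1.1667)·(1.1667) + (-0.8333)·(-0.8333) + (0.1667)·(0.1667) + (-0.8333)·(-0.8333) + (-0.8333)·(-0.8333)) / 5 = 4.8333/5 = 0.9667
  S[X_2,X_3] = ((1.1667)·(-3.1667) + (1.1667)·(-1.1667) + (-0.8333)·(0.8333) + (0.1667)·(-0.1667) + (-0.8333)·(2.8333) + (-0.8333)·(0.8333)) / 5 = -8.8333/5 = -1.7667
  S[X_3,X_3] = ((-3.1667)·(-3.1667) + (-1.1667)·(-1.1667) + (0.8333)·(0.8333) + (-0.1667)·(-0.1667) + (2.8333)·(2.8333) + (0.8333)·(0.8333)) / 5 = 20.8333/5 = 4.1667

S is symmetric (S[j,i] = S[i,j]). Assembling:

S = [[7.6, 0.2, -1],
 [0.2, 0.9667, -1.7667],
 [-1, -1.7667, 4.1667]]


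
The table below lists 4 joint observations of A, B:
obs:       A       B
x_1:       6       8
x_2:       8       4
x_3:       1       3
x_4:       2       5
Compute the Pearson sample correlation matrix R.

Step 1 — column means:
  mean(A) = (6 + 8 + 1 + 2) / 4 = 17/4 = 4.25
  mean(B) = (8 + 4 + 3 + 5) / 4 = 20/4 = 5

Step 2 — sample variances and covariances s[i,j] = (1/(n-1)) · Σ_k (x_{k,i} - mean_i) · (x_{k,j} - mean_j), with n-1 = 3:
  s[A,A] = ((1.75)·(1.75) + (3.75)·(3.75) + (-3.25)·(-3.25) + (-2.25)·(-2.25)) / 3 = 32.75/3 = 10.9167
  s[A,B] = ((1.75)·(3) + (3.75)·(-1) + (-3.25)·(-2) + (-2.25)·(0)) / 3 = 8/3 = 2.6667
  s[B,B] = ((3)·(3) + (-1)·(-1) + (-2)·(-2) + (0)·(0)) / 3 = 14/3 = 4.6667
  Sample standard deviations s_i = √(s[i,i]):
  s(A) = √(10.9167) = 3.304
  s(B) = √(4.6667) = 2.1602

Step 3 — r_{ij} = s_{ij} / (s_i · s_j):
  r[A,A] = 1 (diagonal).
  r[A,B] = 2.6667 / (3.304 · 2.1602) = 2.6667 / 7.1375 = 0.3736
  r[B,B] = 1 (diagonal).

R is symmetric with unit diagonal. Assembling:

R = [[1, 0.3736],
 [0.3736, 1]]


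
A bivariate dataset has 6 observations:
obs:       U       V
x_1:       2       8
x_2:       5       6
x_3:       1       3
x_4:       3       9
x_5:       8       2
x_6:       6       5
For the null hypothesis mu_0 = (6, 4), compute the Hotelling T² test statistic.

Step 1 — sample mean vector:
  mean(U) = (2 + 5 + 1 + 3 + 8 + 6) / 6 = 25/6 = 4.1667
  mean(V) = (8 + 6 + 3 + 9 + 2 + 5) / 6 = 33/6 = 5.5
  x̄ = (4.1667, 5.5),  deviation x̄ - mu_0 = (4.1667, 5.5) - (6, 4) = (-1.8333, 1.5).

Step 2 — sample covariance matrix, S[i,j] = (1/(n-1)) · Σ_k (x_{k,i} - mean_i) · (x_{k,j} - mean_j), divisor n-1 = 5:
  S[U,U] = ((-2.1667)·(-2.1667) + (0.8333)·(0.8333) + (-3.1667)·(-3.1667) + (-1.1667)·(-1.1667) + (3.8333)·(3.8333) + (1.8333)·(1.8333)) / 5 = 34.8333/5 = 6.9667
  S[U,V] = ((-2.1667)·(2.5) + (0.8333)·(0.5) + (-3.1667)·(-2.5) + (-1.1667)·(3.5) + (3.8333)·(-3.5) + (1.8333)·(-0.5)) / 5 = -15.5/5 = -3.1
  S[V,V] = ((2.5)·(2.5) + (0.5)·(0.5) + (-2.5)·(-2.5) + (3.5)·(3.5) + (-3.5)·(-3.5) + (-0.5)·(-0.5)) / 5 = 37.5/5 = 7.5
  S = [[6.9667, -3.1],
 [-3.1, 7.5]].

Step 3 — invert S. det(S) = 6.9667·7.5 - (-3.1)² = 42.64.
  S^{-1} = (1/det) · [[d, -b], [-b, a]] = [[0.1759, 0.0727],
 [0.0727, 0.1634]].

Step 4 — quadratic form (x̄ - mu_0)^T · S^{-1} · (x̄ - mu_0):
  S^{-1} · (x̄ - mu_0) = (-0.2134, 0.1118),
  (x̄ - mu_0)^T · [...] = (-1.8333)·(-0.2134) + (1.5)·(0.1118) = 0.5589.

Step 5 — scale by n: T² = 6 · 0.5589 = 3.3537.

T² ≈ 3.3537


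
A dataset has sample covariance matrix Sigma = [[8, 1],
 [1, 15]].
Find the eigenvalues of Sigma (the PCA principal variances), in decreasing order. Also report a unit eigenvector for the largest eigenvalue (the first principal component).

Step 1 — characteristic polynomial of 2×2 Sigma:
  det(Sigma - λI) = λ² - trace · λ + det = 0.
  trace = 8 + 15 = 23, det = 8·15 - (1)² = 119.
Step 2 — discriminant:
  Δ = trace² - 4·det = 529 - 476 = 53.
Step 3 — eigenvalues:
  λ = (trace ± √Δ)/2 = (23 ± 7.2801)/2,
  λ_1 = 15.1401,  λ_2 = 7.8599.

Step 4 — unit eigenvector for λ_1: solve (Sigma - λ_1 I)v = 0. First row:
  (8 - 15.1401)·v_x + (1)·v_y = 0, i.e. (-7.1401)·v_x + (1)·v_y = 0,
  so v ∝ (b, λ_1 - a) = (1, 7.1401) = u.
  ||u|| = √((1)² + (7.1401)²) = √(51.9804) ≈ 7.2097,
  v_1 = u/||u|| ≈ (0.1387, 0.9903) (||v_1|| = 1).

λ_1 = 15.1401,  λ_2 = 7.8599;  v_1 ≈ (0.1387, 0.9903)


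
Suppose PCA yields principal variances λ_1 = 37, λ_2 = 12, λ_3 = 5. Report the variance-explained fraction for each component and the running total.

Step 1 — total variance = trace(Sigma) = Σ λ_i = 37 + 12 + 5 = 54.

Step 2 — fraction explained by component i = λ_i / Σ λ:
  PC1: 37/54 = 0.6852
  PC2: 12/54 = 0.2222
  PC3: 5/54 = 0.0926

Step 3 — cumulative fraction after k components = (λ_1 + ... + λ_k) / Σ λ:
  k = 1: 37/54 = 0.6852
  k = 2: (37 + 12)/54 = 49/54 = 0.9074
  k = 3: (37 + 12 + 5)/54 = 54/54 = 1

Summary (fraction, with percent):

explained: PC1 0.6852 (68.52%), PC2 0.2222 (22.22%), PC3 0.0926 (9.26%);  cumulative: 0.6852, 0.9074, 1


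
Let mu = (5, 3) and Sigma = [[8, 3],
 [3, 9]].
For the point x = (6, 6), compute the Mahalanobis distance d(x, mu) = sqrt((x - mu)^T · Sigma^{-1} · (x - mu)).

Step 1 — centre the observation: (x - mu) = (1, 3).

Step 2 — invert Sigma. det(Sigma) = 8·9 - (3)² = 63.
  Sigma^{-1} = (1/det) · [[d, -b], [-b, a]] = [[0.1429, -0.0476],
 [-0.0476, 0.127]].

Step 3 — form the quadratic (x - mu)^T · Sigma^{-1} · (x - mu):
  Sigma^{-1} · (x - mu) = (0, 0.3333).
  (x - mu)^T · [Sigma^{-1} · (x - mu)] = (1)·(0) + (3)·(0.3333) = 1.

Step 4 — take square root: d = √(1) ≈ 1.

d(x, mu) = √(1) ≈ 1


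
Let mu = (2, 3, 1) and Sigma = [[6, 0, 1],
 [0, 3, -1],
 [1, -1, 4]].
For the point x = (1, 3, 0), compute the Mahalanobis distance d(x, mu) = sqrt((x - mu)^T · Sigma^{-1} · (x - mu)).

Step 1 — centre the observation: (x - mu) = (-1, 0, -1).

Step 2 — invert Sigma (cofactor / det for 3×3, or solve directly):
  Sigma^{-1} = [[0.1746, -0.0159, -0.0476],
 [-0.0159, 0.3651, 0.0952],
 [-0.0476, 0.0952, 0.2857]].

Step 3 — form the quadratic (x - mu)^T · Sigma^{-1} · (x - mu):
  Sigma^{-1} · (x - mu) = (-0.127, -0.0794, -0.2381).
  (x - mu)^T · [Sigma^{-1} · (x - mu)] = (-1)·(-0.127) + (0)·(-0.0794) + (-1)·(-0.2381) = 0.3651.

Step 4 — take square root: d = √(0.3651) ≈ 0.6042.

d(x, mu) = √(0.3651) ≈ 0.6042


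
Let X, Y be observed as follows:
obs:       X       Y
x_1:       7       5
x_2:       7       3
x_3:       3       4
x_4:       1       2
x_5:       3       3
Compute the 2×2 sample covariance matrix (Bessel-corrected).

Step 1 — column means:
  mean(X) = (7 + 7 + 3 + 1 + 3) / 5 = 21/5 = 4.2
  mean(Y) = (5 + 3 + 4 + 2 + 3) / 5 = 17/5 = 3.4

Step 2 — sample covariance S[i,j] = (1/(n-1)) · Σ_k (x_{k,i} - mean_i) · (x_{k,j} - mean_j), with n-1 = 4.
  S[X,X] = ((2.8)·(2.8) + (2.8)·(2.8) + (-1.2)·(-1.2) + (-3.2)·(-3.2) + (-1.2)·(-1.2)) / 4 = 28.8/4 = 7.2
  S[X,Y] = ((2.8)·(1.6) + (2.8)·(-0.4) + (-1.2)·(0.6) + (-3.2)·(-1.4) + (-1.2)·(-0.4)) / 4 = 7.6/4 = 1.9
  S[Y,Y] = ((1.6)·(1.6) + (-0.4)·(-0.4) + (0.6)·(0.6) + (-1.4)·(-1.4) + (-0.4)·(-0.4)) / 4 = 5.2/4 = 1.3

S is symmetric (S[j,i] = S[i,j]). Assembling:

S = [[7.2, 1.9],
 [1.9, 1.3]]


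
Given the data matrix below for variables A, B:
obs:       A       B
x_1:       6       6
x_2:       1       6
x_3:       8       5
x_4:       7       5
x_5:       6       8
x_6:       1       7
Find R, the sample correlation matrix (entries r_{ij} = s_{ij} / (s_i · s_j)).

Step 1 — column means:
  mean(A) = (6 + 1 + 8 + 7 + 6 + 1) / 6 = 29/6 = 4.8333
  mean(B) = (6 + 6 + 5 + 5 + 8 + 7) / 6 = 37/6 = 6.1667

Step 2 — sample variances and covariances s[i,j] = (1/(n-1)) · Σ_k (x_{k,i} - mean_i) · (x_{k,j} - mean_j), with n-1 = 5:
  s[A,A] = ((1.1667)·(1.1667) + (-3.8333)·(-3.8333) + (3.1667)·(3.1667) + (2.1667)·(2.1667) + (1.1667)·(1.1667) + (-3.8333)·(-3.8333)) / 5 = 46.8333/5 = 9.3667
  s[A,B] = ((1.1667)·(-0.1667) + (-3.8333)·(-0.1667) + (3.1667)·(-1.1667) + (2.1667)·(-1.1667) + (1.1667)·(1.8333) + (-3.8333)·(0.8333)) / 5 = -6.8333/5 = -1.3667
  s[B,B] = ((-0.1667)·(-0.1667) + (-0.1667)·(-0.1667) + (-1.1667)·(-1.1667) + (-1.1667)·(-1.1667) + (1.8333)·(1.8333) + (0.8333)·(0.8333)) / 5 = 6.8333/5 = 1.3667
  Sample standard deviations s_i = √(s[i,i]):
  s(A) = √(9.3667) = 3.0605
  s(B) = √(1.3667) = 1.169

Step 3 — r_{ij} = s_{ij} / (s_i · s_j):
  r[A,A] = 1 (diagonal).
  r[A,B] = -1.3667 / (3.0605 · 1.169) = -1.3667 / 3.5779 = -0.382
  r[B,B] = 1 (diagonal).

R is symmetric with unit diagonal. Assembling:

R = [[1, -0.382],
 [-0.382, 1]]


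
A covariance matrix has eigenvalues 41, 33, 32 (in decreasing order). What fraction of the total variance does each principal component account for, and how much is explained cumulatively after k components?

Step 1 — total variance = trace(Sigma) = Σ λ_i = 41 + 33 + 32 = 106.

Step 2 — fraction explained by component i = λ_i / Σ λ:
  PC1: 41/106 = 0.3868
  PC2: 33/106 = 0.3113
  PC3: 32/106 = 0.3019

Step 3 — cumulative fraction after k components = (λ_1 + ... + λ_k) / Σ λ:
  k = 1: 41/106 = 0.3868
  k = 2: (41 + 33)/106 = 74/106 = 0.6981
  k = 3: (41 + 33 + 32)/106 = 106/106 = 1

Summary (fraction, with percent):

explained: PC1 0.3868 (38.68%), PC2 0.3113 (31.13%), PC3 0.3019 (30.19%);  cumulative: 0.3868, 0.6981, 1


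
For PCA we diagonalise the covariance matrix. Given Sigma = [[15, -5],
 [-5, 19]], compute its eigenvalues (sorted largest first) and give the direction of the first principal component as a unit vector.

Step 1 — characteristic polynomial of 2×2 Sigma:
  det(Sigma - λI) = λ² - trace · λ + det = 0.
  trace = 15 + 19 = 34, det = 15·19 - (-5)² = 260.
Step 2 — discriminant:
  Δ = trace² - 4·det = 1156 - 1040 = 116.
Step 3 — eigenvalues:
  λ = (trace ± √Δ)/2 = (34 ± 10.7703)/2,
  λ_1 = 22.3852,  λ_2 = 11.6148.

Step 4 — unit eigenvector for λ_1: solve (Sigma - λ_1 I)v = 0. First row:
  (15 - 22.3852)·v_x + (-5)·v_y = 0, i.e. (-7.3852)·v_x + (-5)·v_y = 0,
  so v ∝ (b, λ_1 - a) = (-5, 7.3852); multiply by -1 so the first entry is positive: u = (5, -7.3852).
  ||u|| = √((5)² + (-7.3852)²) = √(79.5407) ≈ 8.9186,
  v_1 = u/||u|| ≈ (0.5606, -0.8281) (||v_1|| = 1).

λ_1 = 22.3852,  λ_2 = 11.6148;  v_1 ≈ (0.5606, -0.8281)


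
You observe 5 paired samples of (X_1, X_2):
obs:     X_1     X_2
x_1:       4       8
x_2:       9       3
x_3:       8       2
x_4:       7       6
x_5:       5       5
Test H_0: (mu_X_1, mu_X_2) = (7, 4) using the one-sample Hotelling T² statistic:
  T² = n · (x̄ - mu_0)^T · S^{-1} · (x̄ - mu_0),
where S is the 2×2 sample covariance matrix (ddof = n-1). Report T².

Step 1 — sample mean vector:
  mean(X_1) = (4 + 9 + 8 + 7 + 5) / 5 = 33/5 = 6.6
  mean(X_2) = (8 + 3 + 2 + 6 + 5) / 5 = 24/5 = 4.8
  x̄ = (6.6, 4.8),  deviation x̄ - mu_0 = (6.6, 4.8) - (7, 4) = (-0.4, 0.8).

Step 2 — sample covariance matrix, S[i,j] = (1/(n-1)) · Σ_k (x_{k,i} - mean_i) · (x_{k,j} - mean_j), divisor n-1 = 4:
  S[X_1,X_1] = ((-2.6)·(-2.6) + (2.4)·(2.4) + (1.4)·(1.4) + (0.4)·(0.4) + (-1.6)·(-1.6)) / 4 = 17.2/4 = 4.3
  S[X_1,X_2] = ((-2.6)·(3.2) + (2.4)·(-1.8) + (1.4)·(-2.8) + (0.4)·(1.2) + (-1.6)·(0.2)) / 4 = -16.4/4 = -4.1
  S[X_2,X_2] = ((3.2)·(3.2) + (-1.8)·(-1.8) + (-2.8)·(-2.8) + (1.2)·(1.2) + (0.2)·(0.2)) / 4 = 22.8/4 = 5.7
  S = [[4.3, -4.1],
 [-4.1, 5.7]].

Step 3 — invert S. det(S) = 4.3·5.7 - (-4.1)² = 7.7.
  S^{-1} = (1/det) · [[d, -b], [-b, a]] = [[0.7403, 0.5325],
 [0.5325, 0.5584]].

Step 4 — quadratic form (x̄ - mu_0)^T · S^{-1} · (x̄ - mu_0):
  S^{-1} · (x̄ - mu_0) = (0.1299, 0.2338),
  (x̄ - mu_0)^T · [...] = (-0.4)·(0.1299) + (0.8)·(0.2338) = 0.1351.

Step 5 — scale by n: T² = 5 · 0.1351 = 0.6753.

T² ≈ 0.6753


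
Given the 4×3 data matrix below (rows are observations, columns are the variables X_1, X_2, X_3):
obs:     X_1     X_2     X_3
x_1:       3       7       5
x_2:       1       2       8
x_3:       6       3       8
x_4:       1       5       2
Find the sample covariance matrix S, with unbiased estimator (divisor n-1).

Step 1 — column means:
  mean(X_1) = (3 + 1 + 6 + 1) / 4 = 11/4 = 2.75
  mean(X_2) = (7 + 2 + 3 + 5) / 4 = 17/4 = 4.25
  mean(X_3) = (5 + 8 + 8 + 2) / 4 = 23/4 = 5.75

Step 2 — sample covariance S[i,j] = (1/(n-1)) · Σ_k (x_{k,i} - mean_i) · (x_{k,j} - mean_j), with n-1 = 3.
  S[X_1,X_1] = ((0.25)·(0.25) + (-1.75)·(-1.75) + (3.25)·(3.25) + (-1.75)·(-1.75)) / 3 = 16.75/3 = 5.5833
  S[X_1,X_2] = ((0.25)·(2.75) + (-1.75)·(-2.25) + (3.25)·(-1.25) + (-1.75)·(0.75)) / 3 = -0.75/3 = -0.25
  S[X_1,X_3] = ((0.25)·(-0.75) + (-1.75)·(2.25) + (3.25)·(2.25) + (-1.75)·(-3.75)) / 3 = 9.75/3 = 3.25
  S[X_2,X_2] = ((2.75)·(2.75) + (-2.25)·(-2.25) + (-1.25)·(-1.25) + (0.75)·(0.75)) / 3 = 14.75/3 = 4.9167
  S[X_2,X_3] = ((2.75)·(-0.75) + (-2.25)·(2.25) + (-1.25)·(2.25) + (0.75)·(-3.75)) / 3 = -12.75/3 = -4.25
  S[X_3,X_3] = ((-0.75)·(-0.75) + (2.25)·(2.25) + (2.25)·(2.25) + (-3.75)·(-3.75)) / 3 = 24.75/3 = 8.25

S is symmetric (S[j,i] = S[i,j]). Assembling:

S = [[5.5833, -0.25, 3.25],
 [-0.25, 4.9167, -4.25],
 [3.25, -4.25, 8.25]]


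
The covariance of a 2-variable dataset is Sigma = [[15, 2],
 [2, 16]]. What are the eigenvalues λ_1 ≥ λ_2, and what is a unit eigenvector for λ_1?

Step 1 — characteristic polynomial of 2×2 Sigma:
  det(Sigma - λI) = λ² - trace · λ + det = 0.
  trace = 15 + 16 = 31, det = 15·16 - (2)² = 236.
Step 2 — discriminant:
  Δ = trace² - 4·det = 961 - 944 = 17.
Step 3 — eigenvalues:
  λ = (trace ± √Δ)/2 = (31 ± 4.1231)/2,
  λ_1 = 17.5616,  λ_2 = 13.4384.

Step 4 — unit eigenvector for λ_1: solve (Sigma - λ_1 I)v = 0. First row:
  (15 - 17.5616)·v_x + (2)·v_y = 0, i.e. (-2.5616)·v_x + (2)·v_y = 0,
  so v ∝ (b, λ_1 - a) = (2, 2.5616) = u.
  ||u|| = √((2)² + (2.5616)²) = √(10.5616) ≈ 3.2499,
  v_1 = u/||u|| ≈ (0.6154, 0.7882) (||v_1|| = 1).

λ_1 = 17.5616,  λ_2 = 13.4384;  v_1 ≈ (0.6154, 0.7882)


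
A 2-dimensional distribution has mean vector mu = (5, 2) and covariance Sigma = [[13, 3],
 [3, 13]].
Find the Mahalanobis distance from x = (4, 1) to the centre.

Step 1 — centre the observation: (x - mu) = (-1, -1).

Step 2 — invert Sigma. det(Sigma) = 13·13 - (3)² = 160.
  Sigma^{-1} = (1/det) · [[d, -b], [-b, a]] = [[0.0812, -0.0188],
 [-0.0188, 0.0812]].

Step 3 — form the quadratic (x - mu)^T · Sigma^{-1} · (x - mu):
  Sigma^{-1} · (x - mu) = (-0.0625, -0.0625).
  (x - mu)^T · [Sigma^{-1} · (x - mu)] = (-1)·(-0.0625) + (-1)·(-0.0625) = 0.125.

Step 4 — take square root: d = √(0.125) ≈ 0.3536.

d(x, mu) = √(0.125) ≈ 0.3536


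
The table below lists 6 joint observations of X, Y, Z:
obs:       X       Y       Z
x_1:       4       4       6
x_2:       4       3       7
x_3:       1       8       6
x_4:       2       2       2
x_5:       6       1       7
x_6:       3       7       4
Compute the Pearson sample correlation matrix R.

Step 1 — column means:
  mean(X) = (4 + 4 + 1 + 2 + 6 + 3) / 6 = 20/6 = 3.3333
  mean(Y) = (4 + 3 + 8 + 2 + 1 + 7) / 6 = 25/6 = 4.1667
  mean(Z) = (6 + 7 + 6 + 2 + 7 + 4) / 6 = 32/6 = 5.3333

Step 2 — sample variances and covariances s[i,j] = (1/(n-1)) · Σ_k (x_{k,i} - mean_i) · (x_{k,j} - mean_j), with n-1 = 5:
  s[X,X] = ((0.6667)·(0.6667) + (0.6667)·(0.6667) + (-2.3333)·(-2.3333) + (-1.3333)·(-1.3333) + (2.6667)·(2.6667) + (-0.3333)·(-0.3333)) / 5 = 15.3333/5 = 3.0667
  s[X,Y] = ((0.6667)·(-0.1667) + (0.6667)·(-1.1667) + (-2.3333)·(3.8333) + (-1.3333)·(-2.1667) + (2.6667)·(-3.1667) + (-0.3333)·(2.8333)) / 5 = -16.3333/5 = -3.2667
  s[X,Z] = ((0.6667)·(0.6667) + (0.6667)·(1.6667) + (-2.3333)·(0.6667) + (-1.3333)·(-3.3333) + (2.6667)·(1.6667) + (-0.3333)·(-1.3333)) / 5 = 9.3333/5 = 1.8667
  s[Y,Y] = ((-0.1667)·(-0.1667) + (-1.1667)·(-1.1667) + (3.8333)·(3.8333) + (-2.1667)·(-2.1667) + (-3.1667)·(-3.1667) + (2.8333)·(2.8333)) / 5 = 38.8333/5 = 7.7667
  s[Y,Z] = ((-0.1667)·(0.6667) + (-1.1667)·(1.6667) + (3.8333)·(0.6667) + (-2.1667)·(-3.3333) + (-3.1667)·(1.6667) + (2.8333)·(-1.3333)) / 5 = -1.3333/5 = -0.2667
  s[Z,Z] = ((0.6667)·(0.6667) + (1.6667)·(1.6667) + (0.6667)·(0.6667) + (-3.3333)·(-3.3333) + (1.6667)·(1.6667) + (-1.3333)·(-1.3333)) / 5 = 19.3333/5 = 3.8667
  Sample standard deviations s_i = √(s[i,i]):
  s(X) = √(3.0667) = 1.7512
  s(Y) = √(7.7667) = 2.7869
  s(Z) = √(3.8667) = 1.9664

Step 3 — r_{ij} = s_{ij} / (s_i · s_j):
  r[X,X] = 1 (diagonal).
  r[X,Y] = -3.2667 / (1.7512 · 2.7869) = -3.2667 / 4.8803 = -0.6694
  r[X,Z] = 1.8667 / (1.7512 · 1.9664) = 1.8667 / 3.4435 = 0.5421
  r[Y,Y] = 1 (diagonal).
  r[Y,Z] = -0.2667 / (2.7869 · 1.9664) = -0.2667 / 5.4801 = -0.0487
  r[Z,Z] = 1 (diagonal).

R is symmetric with unit diagonal. Assembling:

R = [[1, -0.6694, 0.5421],
 [-0.6694, 1, -0.0487],
 [0.5421, -0.0487, 1]]


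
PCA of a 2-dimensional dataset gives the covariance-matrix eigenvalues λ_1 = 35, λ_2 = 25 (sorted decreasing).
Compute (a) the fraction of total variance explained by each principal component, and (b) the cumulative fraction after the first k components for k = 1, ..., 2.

Step 1 — total variance = trace(Sigma) = Σ λ_i = 35 + 25 = 60.

Step 2 — fraction explained by component i = λ_i / Σ λ:
  PC1: 35/60 = 0.5833
  PC2: 25/60 = 0.4167

Step 3 — cumulative fraction after k components = (λ_1 + ... + λ_k) / Σ λ:
  k = 1: 35/60 = 0.5833
  k = 2: (35 + 25)/60 = 60/60 = 1

Summary (fraction, with percent):

explained: PC1 0.5833 (58.33%), PC2 0.4167 (41.67%);  cumulative: 0.5833, 1


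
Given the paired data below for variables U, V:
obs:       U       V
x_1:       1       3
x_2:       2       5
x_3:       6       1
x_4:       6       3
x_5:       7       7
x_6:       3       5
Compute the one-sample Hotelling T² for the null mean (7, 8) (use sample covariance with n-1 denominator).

Step 1 — sample mean vector:
  mean(U) = (1 + 2 + 6 + 6 + 7 + 3) / 6 = 25/6 = 4.1667
  mean(V) = (3 + 5 + 1 + 3 + 7 + 5) / 6 = 24/6 = 4
  x̄ = (4.1667, 4),  deviation x̄ - mu_0 = (4.1667, 4) - (7, 8) = (-2.8333, -4).

Step 2 — sample covariance matrix, S[i,j] = (1/(n-1)) · Σ_k (x_{k,i} - mean_i) · (x_{k,j} - mean_j), divisor n-1 = 5:
  S[U,U] = ((-3.1667)·(-3.1667) + (-2.1667)·(-2.1667) + (1.8333)·(1.8333) + (1.8333)·(1.8333) + (2.8333)·(2.8333) + (-1.1667)·(-1.1667)) / 5 = 30.8333/5 = 6.1667
  S[U,V] = ((-3.1667)·(-1) + (-2.1667)·(1) + (1.8333)·(-3) + (1.8333)·(-1) + (2.8333)·(3) + (-1.1667)·(1)) / 5 = 1/5 = 0.2
  S[V,V] = ((-1)·(-1) + (1)·(1) + (-3)·(-3) + (-1)·(-1) + (3)·(3) + (1)·(1)) / 5 = 22/5 = 4.4
  S = [[6.1667, 0.2],
 [0.2, 4.4]].

Step 3 — invert S. det(S) = 6.1667·4.4 - (0.2)² = 27.0933.
  S^{-1} = (1/det) · [[d, -b], [-b, a]] = [[0.1624, -0.0074],
 [-0.0074, 0.2276]].

Step 4 — quadratic form (x̄ - mu_0)^T · S^{-1} · (x̄ - mu_0):
  S^{-1} · (x̄ - mu_0) = (-0.4306, -0.8895),
  (x̄ - mu_0)^T · [...] = (-2.8333)·(-0.4306) + (-4)·(-0.8895) = 4.7781.

Step 5 — scale by n: T² = 6 · 4.7781 = 28.6688.

T² ≈ 28.6688


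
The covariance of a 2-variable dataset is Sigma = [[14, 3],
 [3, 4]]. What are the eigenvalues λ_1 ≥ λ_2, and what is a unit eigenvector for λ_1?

Step 1 — characteristic polynomial of 2×2 Sigma:
  det(Sigma - λI) = λ² - trace · λ + det = 0.
  trace = 14 + 4 = 18, det = 14·4 - (3)² = 47.
Step 2 — discriminant:
  Δ = trace² - 4·det = 324 - 188 = 136.
Step 3 — eigenvalues:
  λ = (trace ± √Δ)/2 = (18 ± 11.6619)/2,
  λ_1 = 14.831,  λ_2 = 3.169.

Step 4 — unit eigenvector for λ_1: solve (Sigma - λ_1 I)v = 0. First row:
  (14 - 14.831)·v_x + (3)·v_y = 0, i.e. (-0.831)·v_x + (3)·v_y = 0,
  so v ∝ (b, λ_1 - a) = (3, 0.831) = u.
  ||u|| = √((3)² + (0.831)²) = √(9.6905) ≈ 3.113,
  v_1 = u/||u|| ≈ (0.9637, 0.2669) (||v_1|| = 1).

λ_1 = 14.831,  λ_2 = 3.169;  v_1 ≈ (0.9637, 0.2669)


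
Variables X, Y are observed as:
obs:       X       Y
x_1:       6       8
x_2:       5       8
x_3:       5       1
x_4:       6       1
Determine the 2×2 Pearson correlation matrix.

Step 1 — column means:
  mean(X) = (6 + 5 + 5 + 6) / 4 = 22/4 = 5.5
  mean(Y) = (8 + 8 + 1 + 1) / 4 = 18/4 = 4.5

Step 2 — sample variances and covariances s[i,j] = (1/(n-1)) · Σ_k (x_{k,i} - mean_i) · (x_{k,j} - mean_j), with n-1 = 3:
  s[X,X] = ((0.5)·(0.5) + (-0.5)·(-0.5) + (-0.5)·(-0.5) + (0.5)·(0.5)) / 3 = 1/3 = 0.3333
  s[X,Y] = ((0.5)·(3.5) + (-0.5)·(3.5) + (-0.5)·(-3.5) + (0.5)·(-3.5)) / 3 = 0/3 = 0
  s[Y,Y] = ((3.5)·(3.5) + (3.5)·(3.5) + (-3.5)·(-3.5) + (-3.5)·(-3.5)) / 3 = 49/3 = 16.3333
  Sample standard deviations s_i = √(s[i,i]):
  s(X) = √(0.3333) = 0.5774
  s(Y) = √(16.3333) = 4.0415

Step 3 — r_{ij} = s_{ij} / (s_i · s_j):
  r[X,X] = 1 (diagonal).
  r[X,Y] = 0 / (0.5774 · 4.0415) = 0 / 2.3333 = 0
  r[Y,Y] = 1 (diagonal).

R is symmetric with unit diagonal. Assembling:

R = [[1, 0],
 [0, 1]]


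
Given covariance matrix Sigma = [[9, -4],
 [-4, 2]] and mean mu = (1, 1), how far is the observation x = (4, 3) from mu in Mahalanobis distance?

Step 1 — centre the observation: (x - mu) = (3, 2).

Step 2 — invert Sigma. det(Sigma) = 9·2 - (-4)² = 2.
  Sigma^{-1} = (1/det) · [[d, -b], [-b, a]] = [[1, 2],
 [2, 4.5]].

Step 3 — form the quadratic (x - mu)^T · Sigma^{-1} · (x - mu):
  Sigma^{-1} · (x - mu) = (7, 15).
  (x - mu)^T · [Sigma^{-1} · (x - mu)] = (3)·(7) + (2)·(15) = 51.

Step 4 — take square root: d = √(51) ≈ 7.1414.

d(x, mu) = √(51) ≈ 7.1414


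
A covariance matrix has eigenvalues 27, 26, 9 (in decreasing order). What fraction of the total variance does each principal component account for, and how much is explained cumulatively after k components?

Step 1 — total variance = trace(Sigma) = Σ λ_i = 27 + 26 + 9 = 62.

Step 2 — fraction explained by component i = λ_i / Σ λ:
  PC1: 27/62 = 0.4355
  PC2: 26/62 = 0.4194
  PC3: 9/62 = 0.1452

Step 3 — cumulative fraction after k components = (λ_1 + ... + λ_k) / Σ λ:
  k = 1: 27/62 = 0.4355
  k = 2: (27 + 26)/62 = 53/62 = 0.8548
  k = 3: (27 + 26 + 9)/62 = 62/62 = 1

Summary (fraction, with percent):

explained: PC1 0.4355 (43.55%), PC2 0.4194 (41.94%), PC3 0.1452 (14.52%);  cumulative: 0.4355, 0.8548, 1


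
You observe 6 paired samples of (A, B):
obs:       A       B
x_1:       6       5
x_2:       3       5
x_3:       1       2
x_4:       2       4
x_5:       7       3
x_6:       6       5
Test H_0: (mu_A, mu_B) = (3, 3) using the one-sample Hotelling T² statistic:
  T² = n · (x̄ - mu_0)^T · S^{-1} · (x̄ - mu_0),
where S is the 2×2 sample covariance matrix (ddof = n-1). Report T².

Step 1 — sample mean vector:
  mean(A) = (6 + 3 + 1 + 2 + 7 + 6) / 6 = 25/6 = 4.1667
  mean(B) = (5 + 5 + 2 + 4 + 3 + 5) / 6 = 24/6 = 4
  x̄ = (4.1667, 4),  deviation x̄ - mu_0 = (4.1667, 4) - (3, 3) = (1.1667, 1).

Step 2 — sample covariance matrix, S[i,j] = (1/(n-1)) · Σ_k (x_{k,i} - mean_i) · (x_{k,j} - mean_j), divisor n-1 = 5:
  S[A,A] = ((1.8333)·(1.8333) + (-1.1667)·(-1.1667) + (-3.1667)·(-3.1667) + (-2.1667)·(-2.1667) + (2.8333)·(2.8333) + (1.8333)·(1.8333)) / 5 = 30.8333/5 = 6.1667
  S[A,B] = ((1.8333)·(1) + (-1.1667)·(1) + (-3.1667)·(-2) + (-2.1667)·(0) + (2.8333)·(-1) + (1.8333)·(1)) / 5 = 6/5 = 1.2
  S[B,B] = ((1)·(1) + (1)·(1) + (-2)·(-2) + (0)·(0) + (-1)·(-1) + (1)·(1)) / 5 = 8/5 = 1.6
  S = [[6.1667, 1.2],
 [1.2, 1.6]].

Step 3 — invert S. det(S) = 6.1667·1.6 - (1.2)² = 8.4267.
  S^{-1} = (1/det) · [[d, -b], [-b, a]] = [[0.1899, -0.1424],
 [-0.1424, 0.7318]].

Step 4 — quadratic form (x̄ - mu_0)^T · S^{-1} · (x̄ - mu_0):
  S^{-1} · (x̄ - mu_0) = (0.0791, 0.5657),
  (x̄ - mu_0)^T · [...] = (1.1667)·(0.0791) + (1)·(0.5657) = 0.658.

Step 5 — scale by n: T² = 6 · 0.658 = 3.9478.

T² ≈ 3.9478


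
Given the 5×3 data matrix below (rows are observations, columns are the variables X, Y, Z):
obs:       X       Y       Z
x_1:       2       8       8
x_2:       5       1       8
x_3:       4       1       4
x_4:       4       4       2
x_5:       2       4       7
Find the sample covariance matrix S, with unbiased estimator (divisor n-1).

Step 1 — column means:
  mean(X) = (2 + 5 + 4 + 4 + 2) / 5 = 17/5 = 3.4
  mean(Y) = (8 + 1 + 1 + 4 + 4) / 5 = 18/5 = 3.6
  mean(Z) = (8 + 8 + 4 + 2 + 7) / 5 = 29/5 = 5.8

Step 2 — sample covariance S[i,j] = (1/(n-1)) · Σ_k (x_{k,i} - mean_i) · (x_{k,j} - mean_j), with n-1 = 4.
  S[X,X] = ((-1.4)·(-1.4) + (1.6)·(1.6) + (0.6)·(0.6) + (0.6)·(0.6) + (-1.4)·(-1.4)) / 4 = 7.2/4 = 1.8
  S[X,Y] = ((-1.4)·(4.4) + (1.6)·(-2.6) + (0.6)·(-2.6) + (0.6)·(0.4) + (-1.4)·(0.4)) / 4 = -12.2/4 = -3.05
  S[X,Z] = ((-1.4)·(2.2) + (1.6)·(2.2) + (0.6)·(-1.8) + (0.6)·(-3.8) + (-1.4)·(1.2)) / 4 = -4.6/4 = -1.15
  S[Y,Y] = ((4.4)·(4.4) + (-2.6)·(-2.6) + (-2.6)·(-2.6) + (0.4)·(0.4) + (0.4)·(0.4)) / 4 = 33.2/4 = 8.3
  S[Y,Z] = ((4.4)·(2.2) + (-2.6)·(2.2) + (-2.6)·(-1.8) + (0.4)·(-3.8) + (0.4)·(1.2)) / 4 = 7.6/4 = 1.9
  S[Z,Z] = ((2.2)·(2.2) + (2.2)·(2.2) + (-1.8)·(-1.8) + (-3.8)·(-3.8) + (1.2)·(1.2)) / 4 = 28.8/4 = 7.2

S is symmetric (S[j,i] = S[i,j]). Assembling:

S = [[1.8, -3.05, -1.15],
 [-3.05, 8.3, 1.9],
 [-1.15, 1.9, 7.2]]


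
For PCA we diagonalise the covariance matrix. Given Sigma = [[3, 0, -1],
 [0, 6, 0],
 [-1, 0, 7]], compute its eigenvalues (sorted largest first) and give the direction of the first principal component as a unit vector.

Step 1 — characteristic polynomial p(λ) = det(λI - Sigma) = λ³ - tr·λ² + c_1·λ - det, where tr = trace, c_1 = sum of the principal 2×2 minors, det = det(Sigma):
  tr = 3 + 6 + 7 = 16,
  c_1 = (3·6 - (0)²) + (3·7 - (-1)²) + (6·7 - (0)²) = 18 + 20 + 42 = 80,
  det = 3·(6·7 - (0)²) - (0)·((0)·7 - (0)·(-1)) + (-1)·((0)·(0) - 6·(-1)) = 3·(42) - (0)·(0) + (-1)·(6) = 120.
  So p(λ) = λ³ - 16λ² + 80λ - 120.
Step 2 — look for an integer root (rational root theorem: any rational root is an integer divisor of 120). Testing λ = 6:
  p(6) = 216 - 576 + 480 - 120 = 0  ✓
  Dividing out (λ - 6): p(λ) = (λ - 6)(λ² - 10λ + 20).
Step 3 — remaining eigenvalues from the quadratic λ² - 10λ + 20 = 0:
  Δ = 10² - 4·20 = 100 - 80 = 20,  λ = (10 ± √20)/2 = (10 ± 4.4721)/2 ≈ 7.2361 or 2.7639.
  Sorted: λ_1 = 7.2361,  λ_2 = 6,  λ_3 = 2.7639  (check: sum = 16 = tr ✓).

Step 4 — unit eigenvector for λ_1 ≈ 7.2361: v spans the null space of (Sigma - λ_1 I), whose rows are
  r_1 = (-4.2361, 0, -1),  r_2 = (0, -1.2361, 0),  r_3 = (-1, 0, -0.2361).
  v is orthogonal to every row, so take v ∝ r_1 × r_2 = ((0)·(0) - (-1)·(-1.2361), (-1)·(0) - (-4.2361)·(0), (-4.2361)·(-1.2361) - (0)·(0)) ≈ (-1.2361, 0, 5.2361).
  Rescale (multiply by -1 so the first nonzero entry is positive): u = (1.2361, 0, -5.2361).
  ||u|| = √((1.2361)² + (0)² + (-5.2361)²) = √(28.9443) ≈ 5.38,  v_1 = u/||u|| ≈ (0.2298, 0, -0.9732) (||v_1|| = 1).

λ_1 = 7.2361,  λ_2 = 6,  λ_3 = 2.7639;  v_1 ≈ (0.2298, 0, -0.9732)


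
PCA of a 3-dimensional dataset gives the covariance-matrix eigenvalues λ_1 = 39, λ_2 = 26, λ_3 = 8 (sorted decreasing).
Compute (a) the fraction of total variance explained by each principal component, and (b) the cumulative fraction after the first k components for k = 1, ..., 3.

Step 1 — total variance = trace(Sigma) = Σ λ_i = 39 + 26 + 8 = 73.

Step 2 — fraction explained by component i = λ_i / Σ λ:
  PC1: 39/73 = 0.5342
  PC2: 26/73 = 0.3562
  PC3: 8/73 = 0.1096

Step 3 — cumulative fraction after k components = (λ_1 + ... + λ_k) / Σ λ:
  k = 1: 39/73 = 0.5342
  k = 2: (39 + 26)/73 = 65/73 = 0.8904
  k = 3: (39 + 26 + 8)/73 = 73/73 = 1

Summary (fraction, with percent):

explained: PC1 0.5342 (53.42%), PC2 0.3562 (35.62%), PC3 0.1096 (10.96%);  cumulative: 0.5342, 0.8904, 1


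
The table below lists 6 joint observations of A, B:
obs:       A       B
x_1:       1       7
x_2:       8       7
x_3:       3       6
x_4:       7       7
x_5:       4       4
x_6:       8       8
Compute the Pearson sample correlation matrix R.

Step 1 — column means:
  mean(A) = (1 + 8 + 3 + 7 + 4 + 8) / 6 = 31/6 = 5.1667
  mean(B) = (7 + 7 + 6 + 7 + 4 + 8) / 6 = 39/6 = 6.5

Step 2 — sample variances and covariances s[i,j] = (1/(n-1)) · Σ_k (x_{k,i} - mean_i) · (x_{k,j} - mean_j), with n-1 = 5:
  s[A,A] = ((-4.1667)·(-4.1667) + (2.8333)·(2.8333) + (-2.1667)·(-2.1667) + (1.8333)·(1.8333) + (-1.1667)·(-1.1667) + (2.8333)·(2.8333)) / 5 = 42.8333/5 = 8.5667
  s[A,B] = ((-4.1667)·(0.5) + (2.8333)·(0.5) + (-2.1667)·(-0.5) + (1.8333)·(0.5) + (-1.1667)·(-2.5) + (2.8333)·(1.5)) / 5 = 8.5/5 = 1.7
  s[B,B] = ((0.5)·(0.5) + (0.5)·(0.5) + (-0.5)·(-0.5) + (0.5)·(0.5) + (-2.5)·(-2.5) + (1.5)·(1.5)) / 5 = 9.5/5 = 1.9
  Sample standard deviations s_i = √(s[i,i]):
  s(A) = √(8.5667) = 2.9269
  s(B) = √(1.9) = 1.3784

Step 3 — r_{ij} = s_{ij} / (s_i · s_j):
  r[A,A] = 1 (diagonal).
  r[A,B] = 1.7 / (2.9269 · 1.3784) = 1.7 / 4.0344 = 0.4214
  r[B,B] = 1 (diagonal).

R is symmetric with unit diagonal. Assembling:

R = [[1, 0.4214],
 [0.4214, 1]]


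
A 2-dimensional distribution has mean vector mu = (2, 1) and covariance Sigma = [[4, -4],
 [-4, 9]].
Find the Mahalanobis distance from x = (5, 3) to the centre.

Step 1 — centre the observation: (x - mu) = (3, 2).

Step 2 — invert Sigma. det(Sigma) = 4·9 - (-4)² = 20.
  Sigma^{-1} = (1/det) · [[d, -b], [-b, a]] = [[0.45, 0.2],
 [0.2, 0.2]].

Step 3 — form the quadratic (x - mu)^T · Sigma^{-1} · (x - mu):
  Sigma^{-1} · (x - mu) = (1.75, 1).
  (x - mu)^T · [Sigma^{-1} · (x - mu)] = (3)·(1.75) + (2)·(1) = 7.25.

Step 4 — take square root: d = √(7.25) ≈ 2.6926.

d(x, mu) = √(7.25) ≈ 2.6926


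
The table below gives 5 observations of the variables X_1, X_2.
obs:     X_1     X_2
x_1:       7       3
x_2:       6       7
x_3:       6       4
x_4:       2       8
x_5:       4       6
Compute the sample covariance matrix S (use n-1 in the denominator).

Step 1 — column means:
  mean(X_1) = (7 + 6 + 6 + 2 + 4) / 5 = 25/5 = 5
  mean(X_2) = (3 + 7 + 4 + 8 + 6) / 5 = 28/5 = 5.6

Step 2 — sample covariance S[i,j] = (1/(n-1)) · Σ_k (x_{k,i} - mean_i) · (x_{k,j} - mean_j), with n-1 = 4.
  S[X_1,X_1] = ((2)·(2) + (1)·(1) + (1)·(1) + (-3)·(-3) + (-1)·(-1)) / 4 = 16/4 = 4
  S[X_1,X_2] = ((2)·(-2.6) + (1)·(1.4) + (1)·(-1.6) + (-3)·(2.4) + (-1)·(0.4)) / 4 = -13/4 = -3.25
  S[X_2,X_2] = ((-2.6)·(-2.6) + (1.4)·(1.4) + (-1.6)·(-1.6) + (2.4)·(2.4) + (0.4)·(0.4)) / 4 = 17.2/4 = 4.3

S is symmetric (S[j,i] = S[i,j]). Assembling:

S = [[4, -3.25],
 [-3.25, 4.3]]


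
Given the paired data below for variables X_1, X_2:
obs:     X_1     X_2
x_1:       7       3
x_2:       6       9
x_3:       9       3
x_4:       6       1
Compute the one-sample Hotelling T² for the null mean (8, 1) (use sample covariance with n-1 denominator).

Step 1 — sample mean vector:
  mean(X_1) = (7 + 6 + 9 + 6) / 4 = 28/4 = 7
  mean(X_2) = (3 + 9 + 3 + 1) / 4 = 16/4 = 4
  x̄ = (7, 4),  deviation x̄ - mu_0 = (7, 4) - (8, 1) = (-1, 3).

Step 2 — sample covariance matrix, S[i,j] = (1/(n-1)) · Σ_k (x_{k,i} - mean_i) · (x_{k,j} - mean_j), divisor n-1 = 3:
  S[X_1,X_1] = ((0)·(0) + (-1)·(-1) + (2)·(2) + (-1)·(-1)) / 3 = 6/3 = 2
  S[X_1,X_2] = ((0)·(-1) + (-1)·(5) + (2)·(-1) + (-1)·(-3)) / 3 = -4/3 = -1.3333
  S[X_2,X_2] = ((-1)·(-1) + (5)·(5) + (-1)·(-1) + (-3)·(-3)) / 3 = 36/3 = 12
  S = [[2, -1.3333],
 [-1.3333, 12]].

Step 3 — invert S. det(S) = 2·12 - (-1.3333)² = 22.2222.
  S^{-1} = (1/det) · [[d, -b], [-b, a]] = [[0.54, 0.06],
 [0.06, 0.09]].

Step 4 — quadratic form (x̄ - mu_0)^T · S^{-1} · (x̄ - mu_0):
  S^{-1} · (x̄ - mu_0) = (-0.36, 0.21),
  (x̄ - mu_0)^T · [...] = (-1)·(-0.36) + (3)·(0.21) = 0.99.

Step 5 — scale by n: T² = 4 · 0.99 = 3.96.

T² ≈ 3.96


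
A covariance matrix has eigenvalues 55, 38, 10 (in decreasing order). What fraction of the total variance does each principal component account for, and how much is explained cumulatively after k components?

Step 1 — total variance = trace(Sigma) = Σ λ_i = 55 + 38 + 10 = 103.

Step 2 — fraction explained by component i = λ_i / Σ λ:
  PC1: 55/103 = 0.534
  PC2: 38/103 = 0.3689
  PC3: 10/103 = 0.0971

Step 3 — cumulative fraction after k components = (λ_1 + ... + λ_k) / Σ λ:
  k = 1: 55/103 = 0.534
  k = 2: (55 + 38)/103 = 93/103 = 0.9029
  k = 3: (55 + 38 + 10)/103 = 103/103 = 1

Summary (fraction, with percent):

explained: PC1 0.534 (53.4%), PC2 0.3689 (36.89%), PC3 0.0971 (9.71%);  cumulative: 0.534, 0.9029, 1
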